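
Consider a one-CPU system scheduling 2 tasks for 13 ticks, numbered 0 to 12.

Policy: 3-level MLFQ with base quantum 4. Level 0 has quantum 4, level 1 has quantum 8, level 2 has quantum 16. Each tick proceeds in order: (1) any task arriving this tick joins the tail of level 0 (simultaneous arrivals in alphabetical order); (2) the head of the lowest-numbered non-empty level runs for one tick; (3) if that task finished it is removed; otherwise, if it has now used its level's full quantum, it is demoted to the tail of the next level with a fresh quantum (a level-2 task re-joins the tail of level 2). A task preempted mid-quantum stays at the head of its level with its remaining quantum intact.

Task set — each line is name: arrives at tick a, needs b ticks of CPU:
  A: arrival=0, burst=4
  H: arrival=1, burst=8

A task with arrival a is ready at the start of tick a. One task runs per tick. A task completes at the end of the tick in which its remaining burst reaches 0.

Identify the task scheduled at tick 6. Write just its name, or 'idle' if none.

t=0: L0/L1/L2 = A/-/- → run A
t=1: L0/L1/L2 = AH/-/- → run A
t=2: L0/L1/L2 = AH/-/- → run A
t=3: L0/L1/L2 = AH/-/- → run A
t=4: L0/L1/L2 = H/-/- → run H
t=5: L0/L1/L2 = H/-/- → run H
t=6: L0/L1/L2 = H/-/- → run H
t=7: L0/L1/L2 = H/-/- → run H
t=8: L0/L1/L2 = -/H/- → run H
t=9: L0/L1/L2 = -/H/- → run H
t=10: L0/L1/L2 = -/H/- → run H
t=11: L0/L1/L2 = -/H/- → run H
t=12: (idle)

running at tick 6 = H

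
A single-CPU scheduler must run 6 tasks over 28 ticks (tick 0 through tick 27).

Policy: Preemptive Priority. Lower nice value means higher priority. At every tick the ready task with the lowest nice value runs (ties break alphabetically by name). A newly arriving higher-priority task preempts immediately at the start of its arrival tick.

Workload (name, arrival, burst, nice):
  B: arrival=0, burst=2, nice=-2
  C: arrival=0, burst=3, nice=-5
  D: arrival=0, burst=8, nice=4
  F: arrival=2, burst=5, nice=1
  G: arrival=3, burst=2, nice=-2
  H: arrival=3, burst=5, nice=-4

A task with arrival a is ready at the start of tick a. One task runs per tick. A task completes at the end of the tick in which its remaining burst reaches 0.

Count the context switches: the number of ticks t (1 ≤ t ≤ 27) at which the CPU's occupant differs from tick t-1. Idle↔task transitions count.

t=0: ready={B,C,D} → run C
t=1: ready={B,C,D} → run C
t=2: ready={B,C,D,F} → run C
t=3: ready={B,D,F,G,H} → run H
t=4: ready={B,D,F,G,H} → run H
t=5: ready={B,D,F,G,H} → run H
t=6: ready={B,D,F,G,H} → run H
t=7: ready={B,D,F,G,H} → run H
t=8: ready={B,D,F,G} → run B
t=9: ready={B,D,F,G} → run B
t=10: ready={D,F,G} → run G
t=11: ready={D,F,G} → run G
t=12: ready={D,F} → run F
t=13: ready={D,F} → run F
t=14: ready={D,F} → run F
t=15: ready={D,F} → run F
t=16: ready={D,F} → run F
t=17: ready={D} → run D
t=18: ready={D} → run D
t=19: ready={D} → run D
t=20: ready={D} → run D
t=21: ready={D} → run D
t=22: ready={D} → run D
t=23: ready={D} → run D
t=24: ready={D} → run D
t=25: (idle)
t=26: (idle)
t=27: (idle)

context switches = 6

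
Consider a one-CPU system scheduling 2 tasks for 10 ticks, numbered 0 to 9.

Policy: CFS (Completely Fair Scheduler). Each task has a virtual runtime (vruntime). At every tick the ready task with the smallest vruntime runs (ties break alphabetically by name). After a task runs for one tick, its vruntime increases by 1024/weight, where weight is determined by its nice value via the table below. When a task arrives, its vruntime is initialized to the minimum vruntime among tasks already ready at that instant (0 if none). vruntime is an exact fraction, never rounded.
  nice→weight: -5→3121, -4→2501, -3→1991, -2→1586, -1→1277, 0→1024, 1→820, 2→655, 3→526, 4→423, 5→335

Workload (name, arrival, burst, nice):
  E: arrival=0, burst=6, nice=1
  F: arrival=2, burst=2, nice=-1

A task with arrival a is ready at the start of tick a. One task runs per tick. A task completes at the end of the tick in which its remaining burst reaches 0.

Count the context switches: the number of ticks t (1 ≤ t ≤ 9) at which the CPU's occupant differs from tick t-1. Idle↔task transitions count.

t=0: vr[E=0] → run E
t=1: vr[E=256/205] → run E
t=2: vr[E=512/205 F=512/205] → run E
t=3: vr[E=768/205 F=512/205] → run F
t=4: vr[E=768/205 F=863744/261785] → run F
t=5: vr[E=768/205] → run E
t=6: vr[E=1024/205] → run E
t=7: vr[E=256/41] → run E
t=8: (idle)
t=9: (idle)

context switches = 3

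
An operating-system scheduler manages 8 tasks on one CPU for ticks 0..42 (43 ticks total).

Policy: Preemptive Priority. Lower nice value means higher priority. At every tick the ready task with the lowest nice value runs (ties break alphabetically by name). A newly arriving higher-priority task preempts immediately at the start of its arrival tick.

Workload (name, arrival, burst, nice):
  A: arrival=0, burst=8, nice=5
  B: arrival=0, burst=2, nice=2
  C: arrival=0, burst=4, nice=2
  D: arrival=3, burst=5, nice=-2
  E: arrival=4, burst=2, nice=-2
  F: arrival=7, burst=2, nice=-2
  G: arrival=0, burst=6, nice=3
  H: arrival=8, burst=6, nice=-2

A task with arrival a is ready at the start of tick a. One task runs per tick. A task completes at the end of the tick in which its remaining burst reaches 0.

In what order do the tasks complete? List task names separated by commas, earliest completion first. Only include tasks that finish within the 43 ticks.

completion order = B, D, E, F, H, C, G, A

t=0: ready={A,B,C,G} → run B
t=1: ready={A,B,C,G} → run B
t=2: ready={A,C,G} → run C
t=3: ready={A,C,D,G} → run D
t=4: ready={A,C,D,E,G} → run D
t=5: ready={A,C,D,E,G} → run D
t=6: ready={A,C,D,E,G} → run D
t=7: ready={A,C,D,E,F,G} → run D
t=8: ready={A,C,E,F,G,H} → run E
t=9: ready={A,C,E,F,G,H} → run E
t=10: ready={A,C,F,G,H} → run F
t=11: ready={A,C,F,G,H} → run F
t=12: ready={A,C,G,H} → run H
t=13: ready={A,C,G,H} → run H
t=14: ready={A,C,G,H} → run H
t=15: ready={A,C,G,H} → run H
t=16: ready={A,C,G,H} → run H
t=17: ready={A,C,G,H} → run H
t=18: ready={A,C,G} → run C
t=19: ready={A,C,G} → run C
t=20: ready={A,C,G} → run C
t=21: ready={A,G} → run G
t=22: ready={A,G} → run G
t=23: ready={A,G} → run G
t=24: ready={A,G} → run G
t=25: ready={A,G} → run G
t=26: ready={A,G} → run G
t=27: ready={A} → run A
t=28: ready={A} → run A
t=29: ready={A} → run A
t=30: ready={A} → run A
t=31: ready={A} → run A
t=32: ready={A} → run A
t=33: ready={A} → run A
t=34: ready={A} → run A
t=35: (idle)
t=36: (idle)
t=37: (idle)
t=38: (idle)
t=39: (idle)
t=40: (idle)
t=41: (idle)
t=42: (idle)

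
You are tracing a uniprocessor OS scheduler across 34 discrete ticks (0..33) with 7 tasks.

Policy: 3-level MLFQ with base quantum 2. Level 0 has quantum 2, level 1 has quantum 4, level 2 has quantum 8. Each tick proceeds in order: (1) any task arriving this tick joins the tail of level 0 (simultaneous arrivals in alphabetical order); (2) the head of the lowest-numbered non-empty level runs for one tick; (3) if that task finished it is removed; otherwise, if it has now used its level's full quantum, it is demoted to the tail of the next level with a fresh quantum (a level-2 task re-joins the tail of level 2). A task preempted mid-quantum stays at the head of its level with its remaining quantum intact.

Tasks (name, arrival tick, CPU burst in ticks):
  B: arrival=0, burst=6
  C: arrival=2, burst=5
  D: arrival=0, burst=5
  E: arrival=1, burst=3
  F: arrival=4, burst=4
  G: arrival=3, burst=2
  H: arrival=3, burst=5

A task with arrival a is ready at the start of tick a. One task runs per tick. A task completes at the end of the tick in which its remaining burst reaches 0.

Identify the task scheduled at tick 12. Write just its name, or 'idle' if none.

t=0: L0/L1/L2 = BD/-/- → run B
t=1: L0/L1/L2 = BDE/-/- → run B
t=2: L0/L1/L2 = DEC/B/- → run D
t=3: L0/L1/L2 = DECGH/B/- → run D
t=4: L0/L1/L2 = ECGHF/BD/- → run E
t=5: L0/L1/L2 = ECGHF/BD/- → run E
t=6: L0/L1/L2 = CGHF/BDE/- → run C
t=7: L0/L1/L2 = CGHF/BDE/- → run C
t=8: L0/L1/L2 = GHF/BDEC/- → run G
t=9: L0/L1/L2 = GHF/BDEC/- → run G
t=10: L0/L1/L2 = HF/BDEC/- → run H
t=11: L0/L1/L2 = HF/BDEC/- → run H
t=12: L0/L1/L2 = F/BDECH/- → run F
t=13: L0/L1/L2 = F/BDECH/- → run F
t=14: L0/L1/L2 = -/BDECHF/- → run B
t=15: L0/L1/L2 = -/BDECHF/- → run B
t=16: L0/L1/L2 = -/BDECHF/- → run B
t=17: L0/L1/L2 = -/BDECHF/- → run B
t=18: L0/L1/L2 = -/DECHF/- → run D
t=19: L0/L1/L2 = -/DECHF/- → run D
t=20: L0/L1/L2 = -/DECHF/- → run D
t=21: L0/L1/L2 = -/ECHF/- → run E
t=22: L0/L1/L2 = -/CHF/- → run C
t=23: L0/L1/L2 = -/CHF/- → run C
t=24: L0/L1/L2 = -/CHF/- → run C
t=25: L0/L1/L2 = -/HF/- → run H
t=26: L0/L1/L2 = -/HF/- → run H
t=27: L0/L1/L2 = -/HF/- → run H
t=28: L0/L1/L2 = -/F/- → run F
t=29: L0/L1/L2 = -/F/- → run F
t=30: (idle)
t=31: (idle)
t=32: (idle)
t=33: (idle)

running at tick 12 = F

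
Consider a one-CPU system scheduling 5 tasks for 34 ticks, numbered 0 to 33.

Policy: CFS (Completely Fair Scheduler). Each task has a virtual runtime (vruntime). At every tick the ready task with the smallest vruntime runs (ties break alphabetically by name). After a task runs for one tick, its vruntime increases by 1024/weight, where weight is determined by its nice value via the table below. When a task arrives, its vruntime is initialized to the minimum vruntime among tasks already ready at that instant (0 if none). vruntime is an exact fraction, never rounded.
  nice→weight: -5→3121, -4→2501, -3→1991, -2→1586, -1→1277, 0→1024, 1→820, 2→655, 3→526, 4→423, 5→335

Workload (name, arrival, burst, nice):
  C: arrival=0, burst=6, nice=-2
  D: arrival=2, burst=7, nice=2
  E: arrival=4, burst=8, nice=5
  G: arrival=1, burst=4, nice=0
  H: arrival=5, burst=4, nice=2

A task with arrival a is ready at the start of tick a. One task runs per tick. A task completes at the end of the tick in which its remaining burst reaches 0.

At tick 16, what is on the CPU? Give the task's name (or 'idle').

t=0: vr[C=0] → run C
t=1: vr[C=512/793 G=512/793] → run C
t=2: vr[C=1024/793 D=512/793 G=512/793] → run D
t=3: vr[C=1024/793 D=1147392/519415 G=512/793] → run G
t=4: vr[C=1024/793 D=1147392/519415 E=1024/793 G=1305/793] → run C
t=5: vr[C=1536/793 D=1147392/519415 E=1024/793 G=1305/793 H=1024/793] → run E
t=6: vr[C=1536/793 D=1147392/519415 E=1155072/265655 G=1305/793 H=1024/793] → run H
t=7: vr[C=1536/793 D=1147392/519415 E=1155072/265655 G=1305/793 H=1482752/519415] → run G
t=8: vr[C=1536/793 D=1147392/519415 E=1155072/265655 G=2098/793 H=1482752/519415] → run C
t=9: vr[C=2048/793 D=1147392/519415 E=1155072/265655 G=2098/793 H=1482752/519415] → run D
t=10: vr[C=2048/793 D=1959424/519415 E=1155072/265655 G=2098/793 H=1482752/519415] → run C
t=11: vr[C=2560/793 D=1959424/519415 E=1155072/265655 G=2098/793 H=1482752/519415] → run G
t=12: vr[C=2560/793 D=1959424/519415 E=1155072/265655 G=2891/793 H=1482752/519415] → run H
t=13: vr[C=2560/793 D=1959424/519415 E=1155072/265655 G=2891/793 H=2294784/519415] → run C
t=14: vr[D=1959424/519415 E=1155072/265655 G=2891/793 H=2294784/519415] → run G
t=15: vr[D=1959424/519415 E=1155072/265655 H=2294784/519415] → run D
t=16: vr[D=2771456/519415 E=1155072/265655 H=2294784/519415] → run E
t=17: vr[D=2771456/519415 E=1967104/265655 H=2294784/519415] → run H
t=18: vr[D=2771456/519415 E=1967104/265655 H=3106816/519415] → run D
t=19: vr[D=3583488/519415 E=1967104/265655 H=3106816/519415] → run H
t=20: vr[D=3583488/519415 E=1967104/265655] → run D
t=21: vr[D=879104/103883 E=1967104/265655] → run E
t=22: vr[D=879104/103883 E=2779136/265655] → run D
t=23: vr[D=5207552/519415 E=2779136/265655] → run D
t=24: vr[E=2779136/265655] → run E
t=25: vr[E=3591168/265655] → run E
t=26: vr[E=880640/53131] → run E
t=27: vr[E=5215232/265655] → run E
t=28: vr[E=6027264/265655] → run E
t=29: (idle)
t=30: (idle)
t=31: (idle)
t=32: (idle)
t=33: (idle)

running at tick 16 = E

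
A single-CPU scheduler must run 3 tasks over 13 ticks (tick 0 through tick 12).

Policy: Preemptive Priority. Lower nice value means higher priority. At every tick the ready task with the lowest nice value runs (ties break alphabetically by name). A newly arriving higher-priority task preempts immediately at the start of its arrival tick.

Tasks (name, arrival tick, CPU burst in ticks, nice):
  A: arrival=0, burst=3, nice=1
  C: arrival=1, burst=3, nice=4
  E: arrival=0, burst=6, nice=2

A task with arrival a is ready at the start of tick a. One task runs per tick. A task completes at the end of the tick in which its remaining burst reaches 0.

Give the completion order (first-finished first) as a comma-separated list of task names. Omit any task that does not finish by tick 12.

t=0: ready={A,E} → run A
t=1: ready={A,C,E} → run A
t=2: ready={A,C,E} → run A
t=3: ready={C,E} → run E
t=4: ready={C,E} → run E
t=5: ready={C,E} → run E
t=6: ready={C,E} → run E
t=7: ready={C,E} → run E
t=8: ready={C,E} → run E
t=9: ready={C} → run C
t=10: ready={C} → run C
t=11: ready={C} → run C
t=12: (idle)

completion order = A, E, C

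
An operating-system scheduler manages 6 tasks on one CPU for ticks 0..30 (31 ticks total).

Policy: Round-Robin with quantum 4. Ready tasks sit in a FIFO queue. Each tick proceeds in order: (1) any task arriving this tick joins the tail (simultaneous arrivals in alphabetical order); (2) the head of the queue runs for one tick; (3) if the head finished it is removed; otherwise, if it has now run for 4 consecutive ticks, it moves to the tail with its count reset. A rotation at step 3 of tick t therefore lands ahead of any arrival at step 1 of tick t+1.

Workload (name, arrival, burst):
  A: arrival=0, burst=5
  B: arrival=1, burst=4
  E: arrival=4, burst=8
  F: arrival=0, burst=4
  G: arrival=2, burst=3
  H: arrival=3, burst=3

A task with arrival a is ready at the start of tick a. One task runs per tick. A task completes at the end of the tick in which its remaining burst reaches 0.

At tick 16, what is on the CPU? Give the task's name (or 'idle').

t=0: queue=[A,F] q_used=0 → run A
t=1: queue=[A,F,B] q_used=1 → run A
t=2: queue=[A,F,B,G] q_used=2 → run A
t=3: queue=[A,F,B,G,H] q_used=3 → run A
t=4: queue=[F,B,G,H,A,E] q_used=0 → run F
t=5: queue=[F,B,G,H,A,E] q_used=1 → run F
t=6: queue=[F,B,G,H,A,E] q_used=2 → run F
t=7: queue=[F,B,G,H,A,E] q_used=3 → run F
t=8: queue=[B,G,H,A,E] q_used=0 → run B
t=9: queue=[B,G,H,A,E] q_used=1 → run B
t=10: queue=[B,G,H,A,E] q_used=2 → run B
t=11: queue=[B,G,H,A,E] q_used=3 → run B
t=12: queue=[G,H,A,E] q_used=0 → run G
t=13: queue=[G,H,A,E] q_used=1 → run G
t=14: queue=[G,H,A,E] q_used=2 → run G
t=15: queue=[H,A,E] q_used=0 → run H
t=16: queue=[H,A,E] q_used=1 → run H
t=17: queue=[H,A,E] q_used=2 → run H
t=18: queue=[A,E] q_used=0 → run A
t=19: queue=[E] q_used=0 → run E
t=20: queue=[E] q_used=1 → run E
t=21: queue=[E] q_used=2 → run E
t=22: queue=[E] q_used=3 → run E
t=23: queue=[E] q_used=0 → run E
t=24: queue=[E] q_used=1 → run E
t=25: queue=[E] q_used=2 → run E
t=26: queue=[E] q_used=3 → run E
t=27: (idle)
t=28: (idle)
t=29: (idle)
t=30: (idle)

running at tick 16 = H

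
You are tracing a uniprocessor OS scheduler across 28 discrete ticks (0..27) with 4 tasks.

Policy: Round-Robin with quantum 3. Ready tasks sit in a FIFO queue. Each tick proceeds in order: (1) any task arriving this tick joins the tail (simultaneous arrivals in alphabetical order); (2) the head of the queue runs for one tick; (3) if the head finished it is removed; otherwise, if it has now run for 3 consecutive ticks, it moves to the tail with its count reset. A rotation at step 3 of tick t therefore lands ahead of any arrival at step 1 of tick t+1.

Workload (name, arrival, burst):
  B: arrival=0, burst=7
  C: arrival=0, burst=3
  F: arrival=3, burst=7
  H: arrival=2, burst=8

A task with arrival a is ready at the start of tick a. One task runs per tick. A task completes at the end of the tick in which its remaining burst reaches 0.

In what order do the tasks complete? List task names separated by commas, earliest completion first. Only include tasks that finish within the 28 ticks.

t=0: queue=[B,C] q_used=0 → run B
t=1: queue=[B,C] q_used=1 → run B
t=2: queue=[B,C,H] q_used=2 → run B
t=3: queue=[C,H,B,F] q_used=0 → run C
t=4: queue=[C,H,B,F] q_used=1 → run C
t=5: queue=[C,H,B,F] q_used=2 → run C
t=6: queue=[H,B,F] q_used=0 → run H
t=7: queue=[H,B,F] q_used=1 → run H
t=8: queue=[H,B,F] q_used=2 → run H
t=9: queue=[B,F,H] q_used=0 → run B
t=10: queue=[B,F,H] q_used=1 → run B
t=11: queue=[B,F,H] q_used=2 → run B
t=12: queue=[F,H,B] q_used=0 → run F
t=13: queue=[F,H,B] q_used=1 → run F
t=14: queue=[F,H,B] q_used=2 → run F
t=15: queue=[H,B,F] q_used=0 → run H
t=16: queue=[H,B,F] q_used=1 → run H
t=17: queue=[H,B,F] q_used=2 → run H
t=18: queue=[B,F,H] q_used=0 → run B
t=19: queue=[F,H] q_used=0 → run F
t=20: queue=[F,H] q_used=1 → run F
t=21: queue=[F,H] q_used=2 → run F
t=22: queue=[H,F] q_used=0 → run H
t=23: queue=[H,F] q_used=1 → run H
t=24: queue=[F] q_used=0 → run F
t=25: (idle)
t=26: (idle)
t=27: (idle)

completion order = C, B, H, F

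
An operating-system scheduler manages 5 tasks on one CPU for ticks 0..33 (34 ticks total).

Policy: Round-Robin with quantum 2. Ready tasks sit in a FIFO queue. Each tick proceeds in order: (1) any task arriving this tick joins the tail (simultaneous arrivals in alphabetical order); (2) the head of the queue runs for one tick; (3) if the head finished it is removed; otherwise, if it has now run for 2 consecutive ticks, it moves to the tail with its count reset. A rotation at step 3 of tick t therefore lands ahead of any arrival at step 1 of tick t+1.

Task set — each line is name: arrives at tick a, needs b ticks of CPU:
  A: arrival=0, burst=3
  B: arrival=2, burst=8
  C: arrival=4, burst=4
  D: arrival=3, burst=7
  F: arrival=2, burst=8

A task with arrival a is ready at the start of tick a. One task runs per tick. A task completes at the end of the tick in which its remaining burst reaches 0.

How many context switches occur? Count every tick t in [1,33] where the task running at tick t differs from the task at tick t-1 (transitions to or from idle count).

context switches = 15

t=0: queue=[A] q_used=0 → run A
t=1: queue=[A] q_used=1 → run A
t=2: queue=[A,B,F] q_used=0 → run A
t=3: queue=[B,F,D] q_used=0 → run B
t=4: queue=[B,F,D,C] q_used=1 → run B
t=5: queue=[F,D,C,B] q_used=0 → run F
t=6: queue=[F,D,C,B] q_used=1 → run F
t=7: queue=[D,C,B,F] q_used=0 → run D
t=8: queue=[D,C,B,F] q_used=1 → run D
t=9: queue=[C,B,F,D] q_used=0 → run C
t=10: queue=[C,B,F,D] q_used=1 → run C
t=11: queue=[B,F,D,C] q_used=0 → run B
t=12: queue=[B,F,D,C] q_used=1 → run B
t=13: queue=[F,D,C,B] q_used=0 → run F
t=14: queue=[F,D,C,B] q_used=1 → run F
t=15: queue=[D,C,B,F] q_used=0 → run D
t=16: queue=[D,C,B,F] q_used=1 → run D
t=17: queue=[C,B,F,D] q_used=0 → run C
t=18: queue=[C,B,F,D] q_used=1 → run C
t=19: queue=[B,F,D] q_used=0 → run B
t=20: queue=[B,F,D] q_used=1 → run B
t=21: queue=[F,D,B] q_used=0 → run F
t=22: queue=[F,D,B] q_used=1 → run F
t=23: queue=[D,B,F] q_used=0 → run D
t=24: queue=[D,B,F] q_used=1 → run D
t=25: queue=[B,F,D] q_used=0 → run B
t=26: queue=[B,F,D] q_used=1 → run B
t=27: queue=[F,D] q_used=0 → run F
t=28: queue=[F,D] q_used=1 → run F
t=29: queue=[D] q_used=0 → run D
t=30: (idle)
t=31: (idle)
t=32: (idle)
t=33: (idle)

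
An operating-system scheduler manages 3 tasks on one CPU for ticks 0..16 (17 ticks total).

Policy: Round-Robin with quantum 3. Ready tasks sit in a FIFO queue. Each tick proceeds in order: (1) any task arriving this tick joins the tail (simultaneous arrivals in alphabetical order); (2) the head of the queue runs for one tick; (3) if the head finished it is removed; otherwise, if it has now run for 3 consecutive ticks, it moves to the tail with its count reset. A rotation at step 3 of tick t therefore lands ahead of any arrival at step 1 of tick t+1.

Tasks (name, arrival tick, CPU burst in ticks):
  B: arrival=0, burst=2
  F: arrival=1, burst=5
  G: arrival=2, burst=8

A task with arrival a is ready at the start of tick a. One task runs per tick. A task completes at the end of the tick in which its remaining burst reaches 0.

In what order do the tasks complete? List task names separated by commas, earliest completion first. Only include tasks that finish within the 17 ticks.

t=0: queue=[B] q_used=0 → run B
t=1: queue=[B,F] q_used=1 → run B
t=2: queue=[F,G] q_used=0 → run F
t=3: queue=[F,G] q_used=1 → run F
t=4: queue=[F,G] q_used=2 → run F
t=5: queue=[G,F] q_used=0 → run G
t=6: queue=[G,F] q_used=1 → run G
t=7: queue=[G,F] q_used=2 → run G
t=8: queue=[F,G] q_used=0 → run F
t=9: queue=[F,G] q_used=1 → run F
t=10: queue=[G] q_used=0 → run G
t=11: queue=[G] q_used=1 → run G
t=12: queue=[G] q_used=2 → run G
t=13: queue=[G] q_used=0 → run G
t=14: queue=[G] q_used=1 → run G
t=15: (idle)
t=16: (idle)

completion order = B, F, G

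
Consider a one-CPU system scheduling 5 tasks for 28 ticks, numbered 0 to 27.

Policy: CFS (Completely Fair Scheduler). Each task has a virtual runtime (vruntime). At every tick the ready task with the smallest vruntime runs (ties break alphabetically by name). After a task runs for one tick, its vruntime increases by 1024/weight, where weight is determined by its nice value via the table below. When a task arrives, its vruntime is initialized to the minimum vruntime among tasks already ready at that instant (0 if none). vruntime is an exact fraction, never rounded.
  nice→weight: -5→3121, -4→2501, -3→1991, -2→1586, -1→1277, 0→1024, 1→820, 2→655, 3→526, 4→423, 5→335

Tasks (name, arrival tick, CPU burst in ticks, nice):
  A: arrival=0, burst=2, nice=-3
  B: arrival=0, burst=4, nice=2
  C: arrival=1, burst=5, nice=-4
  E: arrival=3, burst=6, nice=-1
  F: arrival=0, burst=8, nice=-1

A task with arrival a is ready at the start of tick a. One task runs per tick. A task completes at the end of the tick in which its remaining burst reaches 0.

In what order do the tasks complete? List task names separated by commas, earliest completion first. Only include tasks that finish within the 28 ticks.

t=0: vr[A=0 B=0 F=0] → run A
t=1: vr[A=1024/1991 B=0 C=0 F=0] → run B
t=2: vr[A=1024/1991 B=1024/655 C=0 F=0] → run C
t=3: vr[A=1024/1991 B=1024/655 C=1024/2501 E=0 F=0] → run E
t=4: vr[A=1024/1991 B=1024/655 C=1024/2501 E=1024/1277 F=0] → run F
t=5: vr[A=1024/1991 B=1024/655 C=1024/2501 E=1024/1277 F=1024/1277] → run C
t=6: vr[A=1024/1991 B=1024/655 C=2048/2501 E=1024/1277 F=1024/1277] → run A
t=7: vr[B=1024/655 C=2048/2501 E=1024/1277 F=1024/1277] → run E
t=8: vr[B=1024/655 C=2048/2501 E=2048/1277 F=1024/1277] → run F
t=9: vr[B=1024/655 C=2048/2501 E=2048/1277 F=2048/1277] → run C
t=10: vr[B=1024/655 C=3072/2501 E=2048/1277 F=2048/1277] → run C
t=11: vr[B=1024/655 C=4096/2501 E=2048/1277 F=2048/1277] → run B
t=12: vr[B=2048/655 C=4096/2501 E=2048/1277 F=2048/1277] → run E
t=13: vr[B=2048/655 C=4096/2501 E=3072/1277 F=2048/1277] → run F
t=14: vr[B=2048/655 C=4096/2501 E=3072/1277 F=3072/1277] → run C
t=15: vr[B=2048/655 E=3072/1277 F=3072/1277] → run E
t=16: vr[B=2048/655 E=4096/1277 F=3072/1277] → run F
t=17: vr[B=2048/655 E=4096/1277 F=4096/1277] → run B
t=18: vr[B=3072/655 E=4096/1277 F=4096/1277] → run E
t=19: vr[B=3072/655 E=5120/1277 F=4096/1277] → run F
t=20: vr[B=3072/655 E=5120/1277 F=5120/1277] → run E
t=21: vr[B=3072/655 F=5120/1277] → run F
t=22: vr[B=3072/655 F=6144/1277] → run B
t=23: vr[F=6144/1277] → run F
t=24: vr[F=7168/1277] → run F
t=25: (idle)
t=26: (idle)
t=27: (idle)

completion order = A, C, E, B, F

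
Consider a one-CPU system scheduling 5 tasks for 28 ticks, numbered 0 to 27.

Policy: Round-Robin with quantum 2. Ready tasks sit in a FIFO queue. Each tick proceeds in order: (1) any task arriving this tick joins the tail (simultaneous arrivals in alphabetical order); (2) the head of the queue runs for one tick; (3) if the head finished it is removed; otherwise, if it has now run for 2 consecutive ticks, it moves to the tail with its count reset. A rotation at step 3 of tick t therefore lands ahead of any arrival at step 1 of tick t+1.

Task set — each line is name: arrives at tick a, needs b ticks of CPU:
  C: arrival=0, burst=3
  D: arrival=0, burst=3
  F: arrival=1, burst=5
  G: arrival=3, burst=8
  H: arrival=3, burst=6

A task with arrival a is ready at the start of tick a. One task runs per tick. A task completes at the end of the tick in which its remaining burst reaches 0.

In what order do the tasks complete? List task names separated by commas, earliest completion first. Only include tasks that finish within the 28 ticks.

completion order = C, D, F, H, G

t=0: queue=[C,D] q_used=0 → run C
t=1: queue=[C,D,F] q_used=1 → run C
t=2: queue=[D,F,C] q_used=0 → run D
t=3: queue=[D,F,C,G,H] q_used=1 → run D
t=4: queue=[F,C,G,H,D] q_used=0 → run F
t=5: queue=[F,C,G,H,D] q_used=1 → run F
t=6: queue=[C,G,H,D,F] q_used=0 → run C
t=7: queue=[G,H,D,F] q_used=0 → run G
t=8: queue=[G,H,D,F] q_used=1 → run G
t=9: queue=[H,D,F,G] q_used=0 → run H
t=10: queue=[H,D,F,G] q_used=1 → run H
t=11: queue=[D,F,G,H] q_used=0 → run D
t=12: queue=[F,G,H] q_used=0 → run F
t=13: queue=[F,G,H] q_used=1 → run F
t=14: queue=[G,H,F] q_used=0 → run G
t=15: queue=[G,H,F] q_used=1 → run G
t=16: queue=[H,F,G] q_used=0 → run H
t=17: queue=[H,F,G] q_used=1 → run H
t=18: queue=[F,G,H] q_used=0 → run F
t=19: queue=[G,H] q_used=0 → run G
t=20: queue=[G,H] q_used=1 → run G
t=21: queue=[H,G] q_used=0 → run H
t=22: queue=[H,G] q_used=1 → run H
t=23: queue=[G] q_used=0 → run G
t=24: queue=[G] q_used=1 → run G
t=25: (idle)
t=26: (idle)
t=27: (idle)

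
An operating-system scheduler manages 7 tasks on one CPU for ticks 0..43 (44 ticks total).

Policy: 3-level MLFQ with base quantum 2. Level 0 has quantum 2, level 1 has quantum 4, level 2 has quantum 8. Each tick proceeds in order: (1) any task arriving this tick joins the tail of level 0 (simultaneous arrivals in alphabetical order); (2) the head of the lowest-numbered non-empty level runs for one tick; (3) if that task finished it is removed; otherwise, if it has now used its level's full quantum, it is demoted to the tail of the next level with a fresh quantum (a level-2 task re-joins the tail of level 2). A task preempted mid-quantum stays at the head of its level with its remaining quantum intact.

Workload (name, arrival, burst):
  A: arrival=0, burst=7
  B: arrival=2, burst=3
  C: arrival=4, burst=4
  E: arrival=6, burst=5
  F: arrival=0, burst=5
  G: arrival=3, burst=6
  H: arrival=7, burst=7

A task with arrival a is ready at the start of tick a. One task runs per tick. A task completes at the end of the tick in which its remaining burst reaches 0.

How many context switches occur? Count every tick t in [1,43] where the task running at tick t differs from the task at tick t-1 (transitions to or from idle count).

context switches = 16

t=0: L0/L1/L2 = AF/-/- → run A
t=1: L0/L1/L2 = AF/-/- → run A
t=2: L0/L1/L2 = FB/A/- → run F
t=3: L0/L1/L2 = FBG/A/- → run F
t=4: L0/L1/L2 = BGC/AF/- → run B
t=5: L0/L1/L2 = BGC/AF/- → run B
t=6: L0/L1/L2 = GCE/AFB/- → run G
t=7: L0/L1/L2 = GCEH/AFB/- → run G
t=8: L0/L1/L2 = CEH/AFBG/- → run C
t=9: L0/L1/L2 = CEH/AFBG/- → run C
t=10: L0/L1/L2 = EH/AFBGC/- → run E
t=11: L0/L1/L2 = EH/AFBGC/- → run E
t=12: L0/L1/L2 = H/AFBGCE/- → run H
t=13: L0/L1/L2 = H/AFBGCE/- → run H
t=14: L0/L1/L2 = -/AFBGCEH/- → run A
t=15: L0/L1/L2 = -/AFBGCEH/- → run A
t=16: L0/L1/L2 = -/AFBGCEH/- → run A
t=17: L0/L1/L2 = -/AFBGCEH/- → run A
t=18: L0/L1/L2 = -/FBGCEH/A → run F
t=19: L0/L1/L2 = -/FBGCEH/A → run F
t=20: L0/L1/L2 = -/FBGCEH/A → run F
t=21: L0/L1/L2 = -/BGCEH/A → run B
t=22: L0/L1/L2 = -/GCEH/A → run G
t=23: L0/L1/L2 = -/GCEH/A → run G
t=24: L0/L1/L2 = -/GCEH/A → run G
t=25: L0/L1/L2 = -/GCEH/A → run G
t=26: L0/L1/L2 = -/CEH/A → run C
t=27: L0/L1/L2 = -/CEH/A → run C
t=28: L0/L1/L2 = -/EH/A → run E
t=29: L0/L1/L2 = -/EH/A → run E
t=30: L0/L1/L2 = -/EH/A → run E
t=31: L0/L1/L2 = -/H/A → run H
t=32: L0/L1/L2 = -/H/A → run H
t=33: L0/L1/L2 = -/H/A → run H
t=34: L0/L1/L2 = -/H/A → run H
t=35: L0/L1/L2 = -/-/AH → run A
t=36: L0/L1/L2 = -/-/H → run H
t=37: (idle)
t=38: (idle)
t=39: (idle)
t=40: (idle)
t=41: (idle)
t=42: (idle)
t=43: (idle)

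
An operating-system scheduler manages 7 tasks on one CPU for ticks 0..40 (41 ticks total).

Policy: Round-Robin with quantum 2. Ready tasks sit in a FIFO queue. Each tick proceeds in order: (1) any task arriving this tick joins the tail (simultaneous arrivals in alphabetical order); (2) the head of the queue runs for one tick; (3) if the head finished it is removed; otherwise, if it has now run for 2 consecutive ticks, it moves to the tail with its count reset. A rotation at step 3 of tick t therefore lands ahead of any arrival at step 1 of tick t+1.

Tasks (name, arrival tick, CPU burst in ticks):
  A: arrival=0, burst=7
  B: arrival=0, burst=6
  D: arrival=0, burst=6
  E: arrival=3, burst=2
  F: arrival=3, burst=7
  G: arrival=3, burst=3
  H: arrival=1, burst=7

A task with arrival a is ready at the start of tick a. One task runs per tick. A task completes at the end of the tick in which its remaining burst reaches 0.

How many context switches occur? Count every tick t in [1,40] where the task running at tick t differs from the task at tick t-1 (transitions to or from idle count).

context switches = 21

t=0: queue=[A,B,D] q_used=0 → run A
t=1: queue=[A,B,D,H] q_used=1 → run A
t=2: queue=[B,D,H,A] q_used=0 → run B
t=3: queue=[B,D,H,A,E,F,G] q_used=1 → run B
t=4: queue=[D,H,A,E,F,G,B] q_used=0 → run D
t=5: queue=[D,H,A,E,F,G,B] q_used=1 → run D
t=6: queue=[H,A,E,F,G,B,D] q_used=0 → run H
t=7: queue=[H,A,E,F,G,B,D] q_used=1 → run H
t=8: queue=[A,E,F,G,B,D,H] q_used=0 → run A
t=9: queue=[A,E,F,G,B,D,H] q_used=1 → run A
t=10: queue=[E,F,G,B,D,H,A] q_used=0 → run E
t=11: queue=[E,F,G,B,D,H,A] q_used=1 → run E
t=12: queue=[F,G,B,D,H,A] q_used=0 → run F
t=13: queue=[F,G,B,D,H,A] q_used=1 → run F
t=14: queue=[G,B,D,H,A,F] q_used=0 → run G
t=15: queue=[G,B,D,H,A,F] q_used=1 → run G
t=16: queue=[B,D,H,A,F,G] q_used=0 → run B
t=17: queue=[B,D,H,A,F,G] q_used=1 → run B
t=18: queue=[D,H,A,F,G,B] q_used=0 → run D
t=19: queue=[D,H,A,F,G,B] q_used=1 → run D
t=20: queue=[H,A,F,G,B,D] q_used=0 → run H
t=21: queue=[H,A,F,G,B,D] q_used=1 → run H
t=22: queue=[A,F,G,B,D,H] q_used=0 → run A
t=23: queue=[A,F,G,B,D,H] q_used=1 → run A
t=24: queue=[F,G,B,D,H,A] q_used=0 → run F
t=25: queue=[F,G,B,D,H,A] q_used=1 → run F
t=26: queue=[G,B,D,H,A,F] q_used=0 → run G
t=27: queue=[B,D,H,A,F] q_used=0 → run B
t=28: queue=[B,D,H,A,F] q_used=1 → run B
t=29: queue=[D,H,A,F] q_used=0 → run D
t=30: queue=[D,H,A,F] q_used=1 → run D
t=31: queue=[H,A,F] q_used=0 → run H
t=32: queue=[H,A,F] q_used=1 → run H
t=33: queue=[A,F,H] q_used=0 → run A
t=34: queue=[F,H] q_used=0 → run F
t=35: queue=[F,H] q_used=1 → run F
t=36: queue=[H,F] q_used=0 → run H
t=37: queue=[F] q_used=0 → run F
t=38: (idle)
t=39: (idle)
t=40: (idle)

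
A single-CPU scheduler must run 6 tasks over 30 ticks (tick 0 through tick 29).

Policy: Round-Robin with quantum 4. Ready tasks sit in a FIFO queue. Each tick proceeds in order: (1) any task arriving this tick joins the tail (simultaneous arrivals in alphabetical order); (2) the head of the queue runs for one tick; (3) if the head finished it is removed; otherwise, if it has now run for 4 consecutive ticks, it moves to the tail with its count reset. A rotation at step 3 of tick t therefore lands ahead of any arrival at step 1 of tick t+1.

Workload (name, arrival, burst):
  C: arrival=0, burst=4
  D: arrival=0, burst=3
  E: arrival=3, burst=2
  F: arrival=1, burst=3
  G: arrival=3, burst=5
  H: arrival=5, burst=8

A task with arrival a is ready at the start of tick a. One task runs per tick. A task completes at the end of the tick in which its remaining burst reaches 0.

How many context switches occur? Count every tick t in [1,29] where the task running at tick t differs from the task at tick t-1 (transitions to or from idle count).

t=0: queue=[C,D] q_used=0 → run C
t=1: queue=[C,D,F] q_used=1 → run C
t=2: queue=[C,D,F] q_used=2 → run C
t=3: queue=[C,D,F,E,G] q_used=3 → run C
t=4: queue=[D,F,E,G] q_used=0 → run D
t=5: queue=[D,F,E,G,H] q_used=1 → run D
t=6: queue=[D,F,E,G,H] q_used=2 → run D
t=7: queue=[F,E,G,H] q_used=0 → run F
t=8: queue=[F,E,G,H] q_used=1 → run F
t=9: queue=[F,E,G,H] q_used=2 → run F
t=10: queue=[E,G,H] q_used=0 → run E
t=11: queue=[E,G,H] q_used=1 → run E
t=12: queue=[G,H] q_used=0 → run G
t=13: queue=[G,H] q_used=1 → run G
t=14: queue=[G,H] q_used=2 → run G
t=15: queue=[G,H] q_used=3 → run G
t=16: queue=[H,G] q_used=0 → run H
t=17: queue=[H,G] q_used=1 → run H
t=18: queue=[H,G] q_used=2 → run H
t=19: queue=[H,G] q_used=3 → run H
t=20: queue=[G,H] q_used=0 → run G
t=21: queue=[H] q_used=0 → run H
t=22: queue=[H] q_used=1 → run H
t=23: queue=[H] q_used=2 → run H
t=24: queue=[H] q_used=3 → run H
t=25: (idle)
t=26: (idle)
t=27: (idle)
t=28: (idle)
t=29: (idle)

context switches = 8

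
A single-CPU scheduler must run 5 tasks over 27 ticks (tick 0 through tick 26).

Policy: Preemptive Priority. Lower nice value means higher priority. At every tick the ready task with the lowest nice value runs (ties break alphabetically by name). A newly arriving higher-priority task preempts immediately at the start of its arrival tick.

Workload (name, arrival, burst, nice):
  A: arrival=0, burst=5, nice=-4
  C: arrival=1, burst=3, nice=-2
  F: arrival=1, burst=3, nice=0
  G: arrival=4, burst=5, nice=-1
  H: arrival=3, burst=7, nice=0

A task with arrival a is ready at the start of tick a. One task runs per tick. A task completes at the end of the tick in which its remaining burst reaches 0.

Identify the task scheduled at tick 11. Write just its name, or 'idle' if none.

running at tick 11 = G

t=0: ready={A} → run A
t=1: ready={A,C,F} → run A
t=2: ready={A,C,F} → run A
t=3: ready={A,C,F,H} → run A
t=4: ready={A,C,F,G,H} → run A
t=5: ready={C,F,G,H} → run C
t=6: ready={C,F,G,H} → run C
t=7: ready={C,F,G,H} → run C
t=8: ready={F,G,H} → run G
t=9: ready={F,G,H} → run G
t=10: ready={F,G,H} → run G
t=11: ready={F,G,H} → run G
t=12: ready={F,G,H} → run G
t=13: ready={F,H} → run F
t=14: ready={F,H} → run F
t=15: ready={F,H} → run F
t=16: ready={H} → run H
t=17: ready={H} → run H
t=18: ready={H} → run H
t=19: ready={H} → run H
t=20: ready={H} → run H
t=21: ready={H} → run H
t=22: ready={H} → run H
t=23: (idle)
t=24: (idle)
t=25: (idle)
t=26: (idle)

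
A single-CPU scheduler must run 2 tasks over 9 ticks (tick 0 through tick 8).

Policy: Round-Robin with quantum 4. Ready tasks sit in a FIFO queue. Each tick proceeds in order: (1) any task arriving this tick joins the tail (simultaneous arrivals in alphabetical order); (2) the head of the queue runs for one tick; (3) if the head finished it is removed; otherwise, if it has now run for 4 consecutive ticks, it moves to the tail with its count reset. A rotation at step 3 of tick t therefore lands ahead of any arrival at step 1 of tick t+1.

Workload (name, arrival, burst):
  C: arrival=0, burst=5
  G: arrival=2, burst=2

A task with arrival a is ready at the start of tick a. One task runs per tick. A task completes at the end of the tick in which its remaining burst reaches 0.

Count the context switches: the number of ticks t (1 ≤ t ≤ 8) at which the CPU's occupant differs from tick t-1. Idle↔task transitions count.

t=0: queue=[C] q_used=0 → run C
t=1: queue=[C] q_used=1 → run C
t=2: queue=[C,G] q_used=2 → run C
t=3: queue=[C,G] q_used=3 → run C
t=4: queue=[G,C] q_used=0 → run G
t=5: queue=[G,C] q_used=1 → run G
t=6: queue=[C] q_used=0 → run C
t=7: (idle)
t=8: (idle)

context switches = 3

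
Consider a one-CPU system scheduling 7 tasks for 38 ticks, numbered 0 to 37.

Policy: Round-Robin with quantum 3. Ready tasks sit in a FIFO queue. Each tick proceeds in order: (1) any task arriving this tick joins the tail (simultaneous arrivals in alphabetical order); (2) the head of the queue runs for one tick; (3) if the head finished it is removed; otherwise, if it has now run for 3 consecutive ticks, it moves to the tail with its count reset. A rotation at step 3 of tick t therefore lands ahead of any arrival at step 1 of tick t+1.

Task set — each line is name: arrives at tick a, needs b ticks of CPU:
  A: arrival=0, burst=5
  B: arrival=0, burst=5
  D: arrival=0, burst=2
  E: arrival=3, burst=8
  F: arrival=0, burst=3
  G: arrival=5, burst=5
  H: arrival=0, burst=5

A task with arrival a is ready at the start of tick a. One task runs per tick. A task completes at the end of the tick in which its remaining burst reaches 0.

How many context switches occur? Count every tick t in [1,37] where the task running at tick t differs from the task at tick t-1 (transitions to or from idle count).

t=0: queue=[A,B,D,F,H] q_used=0 → run A
t=1: queue=[A,B,D,F,H] q_used=1 → run A
t=2: queue=[A,B,D,F,H] q_used=2 → run A
t=3: queue=[B,D,F,H,A,E] q_used=0 → run B
t=4: queue=[B,D,F,H,A,E] q_used=1 → run B
t=5: queue=[B,D,F,H,A,E,G] q_used=2 → run B
t=6: queue=[D,F,H,A,E,G,B] q_used=0 → run D
t=7: queue=[D,F,H,A,E,G,B] q_used=1 → run D
t=8: queue=[F,H,A,E,G,B] q_used=0 → run F
t=9: queue=[F,H,A,E,G,B] q_used=1 → run F
t=10: queue=[F,H,A,E,G,B] q_used=2 → run F
t=11: queue=[H,A,E,G,B] q_used=0 → run H
t=12: queue=[H,A,E,G,B] q_used=1 → run H
t=13: queue=[H,A,E,G,B] q_used=2 → run H
t=14: queue=[A,E,G,B,H] q_used=0 → run A
t=15: queue=[A,E,G,B,H] q_used=1 → run A
t=16: queue=[E,G,B,H] q_used=0 → run E
t=17: queue=[E,G,B,H] q_used=1 → run E
t=18: queue=[E,G,B,H] q_used=2 → run E
t=19: queue=[G,B,H,E] q_used=0 → run G
t=20: queue=[G,B,H,E] q_used=1 → run G
t=21: queue=[G,B,H,E] q_used=2 → run G
t=22: queue=[B,H,E,G] q_used=0 → run B
t=23: queue=[B,H,E,G] q_used=1 → run B
t=24: queue=[H,E,G] q_used=0 → run H
t=25: queue=[H,E,G] q_used=1 → run H
t=26: queue=[E,G] q_used=0 → run E
t=27: queue=[E,G] q_used=1 → run E
t=28: queue=[E,G] q_used=2 → run E
t=29: queue=[G,E] q_used=0 → run G
t=30: queue=[G,E] q_used=1 → run G
t=31: queue=[E] q_used=0 → run E
t=32: queue=[E] q_used=1 → run E
t=33: (idle)
t=34: (idle)
t=35: (idle)
t=36: (idle)
t=37: (idle)

context switches = 13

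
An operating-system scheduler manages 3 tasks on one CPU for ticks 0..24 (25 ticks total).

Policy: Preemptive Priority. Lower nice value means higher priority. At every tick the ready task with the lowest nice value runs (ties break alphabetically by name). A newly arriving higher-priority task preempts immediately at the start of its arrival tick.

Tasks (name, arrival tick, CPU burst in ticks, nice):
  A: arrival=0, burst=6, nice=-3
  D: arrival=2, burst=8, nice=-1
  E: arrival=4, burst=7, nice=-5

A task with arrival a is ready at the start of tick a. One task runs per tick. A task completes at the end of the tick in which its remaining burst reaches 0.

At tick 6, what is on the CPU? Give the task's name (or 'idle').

t=0: ready={A} → run A
t=1: ready={A} → run A
t=2: ready={A,D} → run A
t=3: ready={A,D} → run A
t=4: ready={A,D,E} → run E
t=5: ready={A,D,E} → run E
t=6: ready={A,D,E} → run E
t=7: ready={A,D,E} → run E
t=8: ready={A,D,E} → run E
t=9: ready={A,D,E} → run E
t=10: ready={A,D,E} → run E
t=11: ready={A,D} → run A
t=12: ready={A,D} → run A
t=13: ready={D} → run D
t=14: ready={D} → run D
t=15: ready={D} → run D
t=16: ready={D} → run D
t=17: ready={D} → run D
t=18: ready={D} → run D
t=19: ready={D} → run D
t=20: ready={D} → run D
t=21: (idle)
t=22: (idle)
t=23: (idle)
t=24: (idle)

running at tick 6 = E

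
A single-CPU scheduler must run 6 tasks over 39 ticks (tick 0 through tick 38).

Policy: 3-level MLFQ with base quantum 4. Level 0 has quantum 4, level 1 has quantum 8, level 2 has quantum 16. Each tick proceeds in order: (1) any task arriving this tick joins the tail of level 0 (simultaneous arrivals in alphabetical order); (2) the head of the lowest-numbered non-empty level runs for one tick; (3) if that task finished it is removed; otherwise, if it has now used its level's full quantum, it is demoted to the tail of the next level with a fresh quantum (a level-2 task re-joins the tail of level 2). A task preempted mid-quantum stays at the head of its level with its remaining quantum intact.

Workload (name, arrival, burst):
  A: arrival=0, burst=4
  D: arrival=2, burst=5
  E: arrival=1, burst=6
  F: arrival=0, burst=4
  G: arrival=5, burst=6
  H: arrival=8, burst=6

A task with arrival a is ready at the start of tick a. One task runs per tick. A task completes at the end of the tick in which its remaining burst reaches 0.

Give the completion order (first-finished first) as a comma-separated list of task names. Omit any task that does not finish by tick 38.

completion order = A, F, E, D, G, H

t=0: L0/L1/L2 = AF/-/- → run A
t=1: L0/L1/L2 = AFE/-/- → run A
t=2: L0/L1/L2 = AFED/-/- → run A
t=3: L0/L1/L2 = AFED/-/- → run A
t=4: L0/L1/L2 = FED/-/- → run F
t=5: L0/L1/L2 = FEDG/-/- → run F
t=6: L0/L1/L2 = FEDG/-/- → run F
t=7: L0/L1/L2 = FEDG/-/- → run F
t=8: L0/L1/L2 = EDGH/-/- → run E
t=9: L0/L1/L2 = EDGH/-/- → run E
t=10: L0/L1/L2 = EDGH/-/- → run E
t=11: L0/L1/L2 = EDGH/-/- → run E
t=12: L0/L1/L2 = DGH/E/- → run D
t=13: L0/L1/L2 = DGH/E/- → run D
t=14: L0/L1/L2 = DGH/E/- → run D
t=15: L0/L1/L2 = DGH/E/- → run D
t=16: L0/L1/L2 = GH/ED/- → run G
t=17: L0/L1/L2 = GH/ED/- → run G
t=18: L0/L1/L2 = GH/ED/- → run G
t=19: L0/L1/L2 = GH/ED/- → run G
t=20: L0/L1/L2 = H/EDG/- → run H
t=21: L0/L1/L2 = H/EDG/- → run H
t=22: L0/L1/L2 = H/EDG/- → run H
t=23: L0/L1/L2 = H/EDG/- → run H
t=24: L0/L1/L2 = -/EDGH/- → run E
t=25: L0/L1/L2 = -/EDGH/- → run E
t=26: L0/L1/L2 = -/DGH/- → run D
t=27: L0/L1/L2 = -/GH/- → run G
t=28: L0/L1/L2 = -/GH/- → run G
t=29: L0/L1/L2 = -/H/- → run H
t=30: L0/L1/L2 = -/H/- → run H
t=31: (idle)
t=32: (idle)
t=33: (idle)
t=34: (idle)
t=35: (idle)
t=36: (idle)
t=37: (idle)
t=38: (idle)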